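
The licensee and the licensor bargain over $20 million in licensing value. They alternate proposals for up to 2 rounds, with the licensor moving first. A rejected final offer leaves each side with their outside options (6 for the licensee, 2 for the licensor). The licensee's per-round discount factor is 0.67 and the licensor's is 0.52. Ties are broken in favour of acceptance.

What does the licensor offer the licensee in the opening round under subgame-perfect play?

Round 2 (the licensee proposes): the licensor gets 2 if talks fail, so the licensee offers 2 and keeps 18.
Round 1 (the licensor proposes): the licensee can get 18 next round, worth 0.67 × 18 = 12.06 now, so the licensor offers 12.06, keeping 7.94.

12.06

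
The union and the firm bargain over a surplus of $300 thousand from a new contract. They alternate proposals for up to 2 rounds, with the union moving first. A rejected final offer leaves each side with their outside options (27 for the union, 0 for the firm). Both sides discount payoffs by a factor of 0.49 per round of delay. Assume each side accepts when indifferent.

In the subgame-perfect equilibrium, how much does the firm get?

133.77

Work backward from the last round.
Round 2 (the firm proposes): the union gets 27 if talks fail, so the firm offers 27 and keeps 273.
Round 1 (the union proposes): the firm can get 273 next round, worth 0.49 × 273 = 133.77 now; the union offers that and keeps 166.23.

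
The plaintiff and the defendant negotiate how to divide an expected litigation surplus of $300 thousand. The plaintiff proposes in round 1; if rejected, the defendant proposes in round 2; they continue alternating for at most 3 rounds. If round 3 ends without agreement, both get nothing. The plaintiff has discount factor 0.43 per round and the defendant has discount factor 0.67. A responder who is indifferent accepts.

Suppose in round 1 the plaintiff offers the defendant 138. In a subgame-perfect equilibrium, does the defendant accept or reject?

Accept

Work out the defendant's continuation value if the offer is rejected.
Round 3 (the plaintiff proposes): rejection yields 0 for the defendant; the plaintiff offers 0 and keeps 300.
Round 2 (the defendant proposes): the plaintiff can get 300 next round, worth 0.43 × 300 = 129 now; the defendant offers that and keeps 171.
So by rejecting in round 1, the defendant gets 171 next round, worth 0.67 × 171 = 114.57 now.
Offer 138 ≥ 114.57, so the defendant accepts.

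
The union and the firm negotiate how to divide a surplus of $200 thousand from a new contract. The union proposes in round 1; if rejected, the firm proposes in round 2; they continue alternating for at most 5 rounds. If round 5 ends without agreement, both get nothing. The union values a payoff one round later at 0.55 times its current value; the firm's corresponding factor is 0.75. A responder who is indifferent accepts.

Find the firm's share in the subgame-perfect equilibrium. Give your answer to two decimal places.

95.34

Work backward from the last round.
Round 5 (the union proposes): the firm will accept anything ≥ 0, so the union offers 0 and keeps 200.
Round 4 (the firm proposes): the union can get 200 next round, worth 0.55 × 200 = 110 now. The firm offers 110 and keeps 200 − 110 = 90.
Round 3 (the union proposes): the firm can get 90 next round, worth 0.75 × 90 = 67.5 now; the union offers that and keeps 132.5.
Round 2 (the firm proposes): the union can get 132.5 next round, worth 0.55 × 132.5 = 72.875 now, so the firm offers 72.875, keeping 127.125.
Round 1 (the union proposes): the firm can get 127.125 next round, worth 0.75 × 127.125 = 95.34375 now; the union offers that and keeps 104.65625.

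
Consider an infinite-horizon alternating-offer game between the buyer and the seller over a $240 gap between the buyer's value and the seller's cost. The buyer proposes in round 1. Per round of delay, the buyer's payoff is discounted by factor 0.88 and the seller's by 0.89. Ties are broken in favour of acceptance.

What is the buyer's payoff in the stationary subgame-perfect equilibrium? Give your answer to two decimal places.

Let x be the buyer's share when the buyer proposes and y be the seller's share when the seller proposes.
The seller accepts iff offered ≥ 0.89·y, so x = 240 − 0.89y. Symmetrically y = 240 − 0.88x.
Substituting: x = 240 − 0.89(240 − 0.88x), giving x(1 − 0.88·0.89) = 240(1 − 0.89).
So x = 240 × 0.11 / 0.2168 ≈ 121.7712, and the seller receives 240 − x ≈ 118.2288.

121.77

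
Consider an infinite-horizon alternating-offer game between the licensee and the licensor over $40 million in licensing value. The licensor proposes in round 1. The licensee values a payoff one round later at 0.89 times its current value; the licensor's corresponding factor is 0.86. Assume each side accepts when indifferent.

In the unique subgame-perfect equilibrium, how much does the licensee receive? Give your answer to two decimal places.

In a stationary SPE each proposer offers the other exactly their discounted continuation value.
If the licensor keeps x when proposing and the licensee keeps y when proposing, then x = 40 − 0.89y and y = 40 − 0.86x.
Solving: x = 40(1 − 0.89) / (1 − 0.86·0.89) = 4.4 / 0.2346 ≈ 18.7553.
The licensee gets 40 − 18.7553 ≈ 21.2447.

21.24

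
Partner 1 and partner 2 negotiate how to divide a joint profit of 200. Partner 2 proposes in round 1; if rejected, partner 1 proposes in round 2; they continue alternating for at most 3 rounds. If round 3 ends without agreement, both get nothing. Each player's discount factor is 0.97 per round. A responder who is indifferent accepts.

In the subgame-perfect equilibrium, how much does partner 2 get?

Round 3 (partner 2 proposes): rejection yields 0 for partner 1; partner 2 offers 0 and keeps 200.
Round 2 (partner 1 proposes): partner 2 can get 200 next round, worth 0.97 × 200 = 194 now, so partner 1 offers 194, keeping 6.
Round 1 (partner 2 proposes): partner 1 can get 6 next round, worth 0.97 × 6 = 5.82 now; partner 2 offers that and keeps 194.18.

194.18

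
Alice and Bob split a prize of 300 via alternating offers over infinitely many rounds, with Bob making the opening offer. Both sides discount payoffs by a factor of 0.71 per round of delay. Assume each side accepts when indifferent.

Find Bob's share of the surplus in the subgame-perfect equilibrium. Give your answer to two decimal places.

175.44

When Bob proposes, Alice accepts any offer worth at least 0.71 times what Alice would get by proposing next round; and vice versa.
This gives x = 300 − 0.71y and y = 300 − 0.71x, where x and y are each side's share when it proposes.
Hence (1 − 0.71·0.71)x = 300(1 − 0.71), i.e. 0.4959·x = 87.
x ≈ 175.4386; Alice's share is 300 − x ≈ 124.5614.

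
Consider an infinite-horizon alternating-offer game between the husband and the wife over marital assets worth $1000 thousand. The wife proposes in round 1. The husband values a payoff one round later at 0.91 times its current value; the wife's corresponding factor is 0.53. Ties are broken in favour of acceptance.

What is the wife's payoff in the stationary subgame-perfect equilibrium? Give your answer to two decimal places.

173.85

In a stationary SPE each proposer offers the other exactly their discounted continuation value.
If the wife keeps x when proposing and the husband keeps y when proposing, then x = 1000 − 0.91y and y = 1000 − 0.53x.
Solving: x = 1000(1 − 0.91) / (1 − 0.53·0.91) = 90 / 0.5177 ≈ 173.8459.
The husband gets 1000 − 173.8459 ≈ 826.1541.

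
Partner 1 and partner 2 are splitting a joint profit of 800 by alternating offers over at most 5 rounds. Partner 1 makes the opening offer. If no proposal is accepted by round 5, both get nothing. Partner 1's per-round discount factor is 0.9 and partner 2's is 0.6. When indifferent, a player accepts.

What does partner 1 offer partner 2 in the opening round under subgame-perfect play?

73.92

Round 5 (partner 1 proposes): partner 2 will accept anything ≥ 0, so partner 1 offers 0 and keeps 800.
Round 4 (partner 2 proposes): partner 1 can get 800 next round, worth 0.9 × 800 = 720 now, so partner 2 offers 720, keeping 80.
Round 3 (partner 1 proposes): partner 2 can get 80 next round, worth 0.6 × 80 = 48 now; partner 1 offers that and keeps 752.
Round 2 (partner 2 proposes): partner 1 can get 752 next round, worth 0.9 × 752 = 676.8 now; partner 2 offers that and keeps 123.2.
Round 1 (partner 1 proposes): partner 2 can get 123.2 next round, worth 0.6 × 123.2 = 73.92 now. Partner 1 offers 73.92 and keeps 800 − 73.92 = 726.08.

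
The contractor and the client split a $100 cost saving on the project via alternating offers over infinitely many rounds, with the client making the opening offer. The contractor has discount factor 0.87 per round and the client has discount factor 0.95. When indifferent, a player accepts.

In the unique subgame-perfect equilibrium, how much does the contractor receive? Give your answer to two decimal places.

In a stationary SPE each proposer offers the other exactly their discounted continuation value.
If the client keeps x when proposing and the contractor keeps y when proposing, then x = 100 − 0.87y and y = 100 − 0.95x.
Solving: x = 100(1 − 0.87) / (1 − 0.95·0.87) = 13 / 0.1735 ≈ 74.9280.
The contractor gets 100 − 74.9280 ≈ 25.0720.

25.07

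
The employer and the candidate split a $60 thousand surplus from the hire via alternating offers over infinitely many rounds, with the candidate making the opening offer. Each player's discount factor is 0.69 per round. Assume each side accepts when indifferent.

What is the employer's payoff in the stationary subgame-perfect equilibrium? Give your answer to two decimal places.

Let x be the candidate's share when the candidate proposes and y be the employer's share when the employer proposes.
The employer accepts iff offered ≥ 0.69·y, so x = 60 − 0.69y. Symmetrically y = 60 − 0.69x.
Substituting: x = 60 − 0.69(60 − 0.69x), giving x(1 − 0.69·0.69) = 60(1 − 0.69).
So x = 60 × 0.31 / 0.5239 ≈ 35.5030, and the employer receives 60 − x ≈ 24.4970.

24.50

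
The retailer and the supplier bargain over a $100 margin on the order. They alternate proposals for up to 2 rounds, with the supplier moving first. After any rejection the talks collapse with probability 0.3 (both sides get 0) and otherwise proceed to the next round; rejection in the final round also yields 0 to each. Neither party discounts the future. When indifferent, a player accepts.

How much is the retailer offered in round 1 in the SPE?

Round 2 (the retailer proposes): rejection yields 0 for the supplier; the retailer offers 0 and keeps 100.
Round 1 (the supplier proposes): rejecting gives the retailer an expected 0.7 × 100 = 70; the supplier offers that and keeps 30.

70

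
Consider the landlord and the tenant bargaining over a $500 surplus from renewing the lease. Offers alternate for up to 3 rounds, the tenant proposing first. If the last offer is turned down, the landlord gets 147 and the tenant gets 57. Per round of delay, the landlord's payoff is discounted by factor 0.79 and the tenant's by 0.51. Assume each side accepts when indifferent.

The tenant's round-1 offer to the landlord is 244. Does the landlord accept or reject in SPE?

Round 3 (the tenant proposes): the landlord gets 147 if talks fail, so the tenant offers 147 and keeps 353.
Round 2 (the landlord proposes): the tenant can get 353 next round, worth 0.51 × 353 = 180.03 now, so the landlord offers 180.03, keeping 319.97.
So by rejecting in round 1, the landlord gets 319.97 next round, worth 0.79 × 319.97 = 252.7763 now.
Offer 244 < 252.7763, so the landlord rejects.

Reject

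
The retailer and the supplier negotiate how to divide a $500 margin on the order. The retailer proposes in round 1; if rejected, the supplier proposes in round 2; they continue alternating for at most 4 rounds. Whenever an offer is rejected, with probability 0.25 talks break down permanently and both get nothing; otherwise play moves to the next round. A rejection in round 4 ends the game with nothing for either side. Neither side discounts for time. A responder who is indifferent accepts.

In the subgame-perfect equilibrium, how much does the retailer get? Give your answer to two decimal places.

195.31

Round 4 (the supplier proposes): the retailer will accept anything ≥ 0, so the supplier offers 0 and keeps 500.
Round 3 (the retailer proposes): rejecting gives the supplier an expected 0.75 × 500 = 375, so the retailer offers 375, keeping 125.
Round 2 (the supplier proposes): rejecting gives the retailer an expected 0.75 × 125 = 93.75, so the supplier offers 93.75, keeping 406.25.
Round 1 (the retailer proposes): rejecting gives the supplier an expected 0.75 × 406.25 = 304.6875. The retailer offers 304.6875 and keeps 500 − 304.6875 = 195.3125.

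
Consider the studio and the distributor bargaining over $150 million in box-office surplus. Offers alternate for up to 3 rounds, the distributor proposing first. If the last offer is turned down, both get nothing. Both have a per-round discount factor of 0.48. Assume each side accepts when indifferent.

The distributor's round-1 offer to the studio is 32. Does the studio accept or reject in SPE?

Work out the studio's continuation value if the offer is rejected.
Round 3 (the distributor proposes): rejection yields 0 for the studio; the distributor offers 0 and keeps 150.
Round 2 (the studio proposes): the distributor can get 150 next round, worth 0.48 × 150 = 72 now; the studio offers that and keeps 78.
So by rejecting in round 1, the studio gets 78 next round, worth 0.48 × 78 = 37.44 now.
Offer 32 < 37.44, so the studio rejects.

Reject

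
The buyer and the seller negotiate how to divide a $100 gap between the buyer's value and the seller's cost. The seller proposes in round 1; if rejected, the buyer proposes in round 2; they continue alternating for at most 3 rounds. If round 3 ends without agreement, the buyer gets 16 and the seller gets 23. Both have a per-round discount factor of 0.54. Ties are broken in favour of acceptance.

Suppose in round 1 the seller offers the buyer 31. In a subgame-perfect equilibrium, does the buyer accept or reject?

Accept

Round 3 (the seller proposes): the buyer gets 16 if talks fail, so the seller offers 16 and keeps 84.
Round 2 (the buyer proposes): the seller can get 84 next round, worth 0.54 × 84 = 45.36 now, so the buyer offers 45.36, keeping 54.64.
So by rejecting in round 1, the buyer gets 54.64 next round, worth 0.54 × 54.64 = 29.5056 now.
Offer 31 ≥ 29.5056, so the buyer accepts.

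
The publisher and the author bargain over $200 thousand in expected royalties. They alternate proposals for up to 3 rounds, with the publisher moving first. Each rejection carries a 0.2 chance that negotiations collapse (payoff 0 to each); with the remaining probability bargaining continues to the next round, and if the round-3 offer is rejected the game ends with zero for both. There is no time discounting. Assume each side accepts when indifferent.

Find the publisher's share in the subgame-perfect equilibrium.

168

Round 3 (the publisher proposes): rejection yields 0 for the author; the publisher offers 0 and keeps 200.
Round 2 (the author proposes): rejecting gives the publisher an expected 0.8 × 200 = 160, so the author offers 160, keeping 40.
Round 1 (the publisher proposes): rejecting gives the author an expected 0.8 × 40 = 32; the publisher offers that and keeps 168.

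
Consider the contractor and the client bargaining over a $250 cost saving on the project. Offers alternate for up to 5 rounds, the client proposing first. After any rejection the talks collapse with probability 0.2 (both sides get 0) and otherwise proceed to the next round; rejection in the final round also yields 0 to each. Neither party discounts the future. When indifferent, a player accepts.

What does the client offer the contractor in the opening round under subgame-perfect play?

65.6

Round 5 (the client proposes): the contractor will accept anything ≥ 0, so the client offers 0 and keeps 250.
Round 4 (the contractor proposes): rejecting gives the client an expected 0.8 × 250 = 200; the contractor offers that and keeps 50.
Round 3 (the client proposes): rejecting gives the contractor an expected 0.8 × 50 = 40; the client offers that and keeps 210.
Round 2 (the contractor proposes): rejecting gives the client an expected 0.8 × 210 = 168; the contractor offers that and keeps 82.
Round 1 (the client proposes): rejecting gives the contractor an expected 0.8 × 82 = 65.6; the client offers that and keeps 184.4.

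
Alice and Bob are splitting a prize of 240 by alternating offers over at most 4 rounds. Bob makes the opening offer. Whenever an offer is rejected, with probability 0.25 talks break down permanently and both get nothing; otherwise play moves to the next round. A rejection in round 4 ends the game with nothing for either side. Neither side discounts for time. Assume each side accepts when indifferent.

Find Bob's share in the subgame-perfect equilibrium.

Round 4 (Alice proposes): rejection yields 0 for Bob; Alice offers 0 and keeps 240.
Round 3 (Bob proposes): rejecting gives Alice an expected 0.75 × 240 = 180; Bob offers that and keeps 60.
Round 2 (Alice proposes): rejecting gives Bob an expected 0.75 × 60 = 45. Alice offers 45 and keeps 240 − 45 = 195.
Round 1 (Bob proposes): rejecting gives Alice an expected 0.75 × 195 = 146.25. Bob offers 146.25 and keeps 240 − 146.25 = 93.75.

93.75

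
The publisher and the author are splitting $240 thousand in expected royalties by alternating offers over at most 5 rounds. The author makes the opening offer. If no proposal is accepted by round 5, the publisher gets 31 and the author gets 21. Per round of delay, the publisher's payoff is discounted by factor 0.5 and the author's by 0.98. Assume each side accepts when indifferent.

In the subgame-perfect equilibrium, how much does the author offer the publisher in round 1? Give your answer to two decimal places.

11.02

Round 5 (the author proposes): the publisher gets 31 if talks fail, so the author offers 31 and keeps 209.
Round 4 (the publisher proposes): the author can get 209 next round, worth 0.98 × 209 = 204.82 now, so the publisher offers 204.82, keeping 35.18.
Round 3 (the author proposes): the publisher can get 35.18 next round, worth 0.5 × 35.18 = 17.59 now; the author offers that and keeps 222.41.
Round 2 (the publisher proposes): the author can get 222.41 next round, worth 0.98 × 222.41 = 217.9618 now. The publisher offers 217.9618 and keeps 240 − 217.9618 = 22.0382.
Round 1 (the author proposes): the publisher can get 22.0382 next round, worth 0.5 × 22.0382 = 11.0191 now; the author offers that and keeps 228.9809.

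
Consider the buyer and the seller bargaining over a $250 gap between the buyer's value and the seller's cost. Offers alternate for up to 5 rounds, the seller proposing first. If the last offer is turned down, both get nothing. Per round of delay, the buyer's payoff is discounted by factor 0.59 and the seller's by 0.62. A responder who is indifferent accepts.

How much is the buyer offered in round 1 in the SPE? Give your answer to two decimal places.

76.55

By backward induction:
Round 5 (the seller proposes): the buyer will accept anything ≥ 0, so the seller offers 0 and keeps 250.
Round 4 (the buyer proposes): the seller can get 250 next round, worth 0.62 × 250 = 155 now. The buyer offers 155 and keeps 250 − 155 = 95.
Round 3 (the seller proposes): the buyer can get 95 next round, worth 0.59 × 95 = 56.05 now, so the seller offers 56.05, keeping 193.95.
Round 2 (the buyer proposes): the seller can get 193.95 next round, worth 0.62 × 193.95 = 120.249 now, so the buyer offers 120.249, keeping 129.751.
Round 1 (the seller proposes): the buyer can get 129.751 next round, worth 0.59 × 129.751 = 76.55309 now; the seller offers that and keeps 173.44691.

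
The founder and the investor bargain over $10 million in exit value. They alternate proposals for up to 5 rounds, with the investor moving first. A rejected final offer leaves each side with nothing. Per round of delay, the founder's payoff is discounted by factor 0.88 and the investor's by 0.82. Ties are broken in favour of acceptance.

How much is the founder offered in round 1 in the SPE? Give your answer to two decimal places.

By backward induction:
Round 5 (the investor proposes): rejection yields 0 for the founder; the investor offers 0 and keeps 10.
Round 4 (the founder proposes): the investor can get 10 next round, worth 0.82 × 10 = 8.2 now. The founder offers 8.2 and keeps 10 − 8.2 = 1.8.
Round 3 (the investor proposes): the founder can get 1.8 next round, worth 0.88 × 1.8 = 1.584 now; the investor offers that and keeps 8.416.
Round 2 (the founder proposes): the investor can get 8.416 next round, worth 0.82 × 8.416 = 6.90112 now; the founder offers that and keeps 3.09888.
Round 1 (the investor proposes): the founder can get 3.09888 next round, worth 0.88 × 3.09888 = 2.7270144 now. The investor offers 2.7270144 and keeps 10 − 2.7270144 = 7.2729856.

2.73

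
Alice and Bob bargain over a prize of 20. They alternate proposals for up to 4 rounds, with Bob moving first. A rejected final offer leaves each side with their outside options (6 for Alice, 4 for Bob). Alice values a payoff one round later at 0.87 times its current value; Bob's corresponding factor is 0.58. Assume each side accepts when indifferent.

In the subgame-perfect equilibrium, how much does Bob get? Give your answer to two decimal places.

Work backward from the last round.
Round 4 (Alice proposes): Bob gets 4 if talks fail, so Alice offers 4 and keeps 16.
Round 3 (Bob proposes): Alice can get 16 next round, worth 0.87 × 16 = 13.92 now; Bob offers that and keeps 6.08.
Round 2 (Alice proposes): Bob can get 6.08 next round, worth 0.58 × 6.08 = 3.5264 now; Alice offers that and keeps 16.4736.
Round 1 (Bob proposes): Alice can get 16.4736 next round, worth 0.87 × 16.4736 = 14.332032 now, so Bob offers 14.332032, keeping 5.667968.

5.67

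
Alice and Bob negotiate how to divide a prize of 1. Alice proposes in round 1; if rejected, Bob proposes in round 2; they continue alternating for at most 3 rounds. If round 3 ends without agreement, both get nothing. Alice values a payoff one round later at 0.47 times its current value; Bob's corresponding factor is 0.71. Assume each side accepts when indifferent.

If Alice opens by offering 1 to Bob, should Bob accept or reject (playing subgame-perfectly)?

Round 3 (Alice proposes): rejection yields 0 for Bob; Alice offers 0 and keeps 1.
Round 2 (Bob proposes): Alice can get 1 next round, worth 0.47 × 1 = 0.47 now; Bob offers that and keeps 0.53.
So by rejecting in round 1, Bob gets 0.53 next round, worth 0.71 × 0.53 = 0.3763 now.
Offer 1 ≥ 0.3763, so Bob accepts.

Accept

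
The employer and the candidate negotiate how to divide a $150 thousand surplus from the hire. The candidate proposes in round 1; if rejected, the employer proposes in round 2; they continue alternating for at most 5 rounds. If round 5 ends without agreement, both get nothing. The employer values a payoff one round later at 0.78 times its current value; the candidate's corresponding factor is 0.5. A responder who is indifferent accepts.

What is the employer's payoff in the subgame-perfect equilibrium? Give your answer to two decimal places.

Round 5 (the candidate proposes): rejection yields 0 for the employer; the candidate offers 0 and keeps 150.
Round 4 (the employer proposes): the candidate can get 150 next round, worth 0.5 × 150 = 75 now, so the employer offers 75, keeping 75.
Round 3 (the candidate proposes): the employer can get 75 next round, worth 0.78 × 75 = 58.5 now. The candidate offers 58.5 and keeps 150 − 58.5 = 91.5.
Round 2 (the employer proposes): the candidate can get 91.5 next round, worth 0.5 × 91.5 = 45.75 now, so the employer offers 45.75, keeping 104.25.
Round 1 (the candidate proposes): the employer can get 104.25 next round, worth 0.78 × 104.25 = 81.315 now; the candidate offers that and keeps 68.685.

81.32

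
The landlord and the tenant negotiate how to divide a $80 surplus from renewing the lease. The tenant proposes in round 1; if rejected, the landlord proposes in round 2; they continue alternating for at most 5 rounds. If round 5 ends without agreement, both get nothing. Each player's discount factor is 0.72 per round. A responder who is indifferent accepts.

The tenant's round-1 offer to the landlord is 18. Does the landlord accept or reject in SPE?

Reject

Round 5 (the tenant proposes): the landlord will accept anything ≥ 0, so the tenant offers 0 and keeps 80.
Round 4 (the landlord proposes): the tenant can get 80 next round, worth 0.72 × 80 = 57.6 now; the landlord offers that and keeps 22.4.
Round 3 (the tenant proposes): the landlord can get 22.4 next round, worth 0.72 × 22.4 = 16.128 now, so the tenant offers 16.128, keeping 63.872.
Round 2 (the landlord proposes): the tenant can get 63.872 next round, worth 0.72 × 63.872 = 45.98784 now, so the landlord offers 45.98784, keeping 34.01216.
So by rejecting in round 1, the landlord gets 34.01216 next round, worth 0.72 × 34.01216 = 24.4887552 now.
Offer 18 < 24.4887552, so the landlord rejects.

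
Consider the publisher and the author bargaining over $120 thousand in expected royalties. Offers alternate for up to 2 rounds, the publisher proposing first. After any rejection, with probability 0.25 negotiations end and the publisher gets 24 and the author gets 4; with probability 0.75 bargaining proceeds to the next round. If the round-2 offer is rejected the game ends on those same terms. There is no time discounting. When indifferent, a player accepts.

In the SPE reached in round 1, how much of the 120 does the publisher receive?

47

Round 2 (the author proposes): the publisher gets 24 if talks fail, so the author offers 24 and keeps 96.
Round 1 (the publisher proposes): rejecting gives the author an expected 0.75 × 96 + 0.25 × 4 = 73, so the publisher offers 73, keeping 47.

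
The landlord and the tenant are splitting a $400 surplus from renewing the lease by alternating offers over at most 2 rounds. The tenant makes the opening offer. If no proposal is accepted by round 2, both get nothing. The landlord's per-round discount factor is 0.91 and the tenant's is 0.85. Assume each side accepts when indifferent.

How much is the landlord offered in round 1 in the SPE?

Solve by backward induction from round 2.
Round 2 (the landlord proposes): rejection yields 0 for the tenant; the landlord offers 0 and keeps 400.
Round 1 (the tenant proposes): the landlord can get 400 next round, worth 0.91 × 400 = 364 now; the tenant offers that and keeps 36.

364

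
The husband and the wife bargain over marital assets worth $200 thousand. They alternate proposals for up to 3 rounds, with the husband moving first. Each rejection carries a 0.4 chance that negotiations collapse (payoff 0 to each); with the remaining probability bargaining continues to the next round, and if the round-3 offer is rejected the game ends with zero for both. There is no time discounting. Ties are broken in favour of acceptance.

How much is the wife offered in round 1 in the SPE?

Round 3 (the husband proposes): the wife will accept anything ≥ 0, so the husband offers 0 and keeps 200.
Round 2 (the wife proposes): rejecting gives the husband an expected 0.6 × 200 = 120. The wife offers 120 and keeps 200 − 120 = 80.
Round 1 (the husband proposes): rejecting gives the wife an expected 0.6 × 80 = 48. The husband offers 48 and keeps 200 − 48 = 152.

48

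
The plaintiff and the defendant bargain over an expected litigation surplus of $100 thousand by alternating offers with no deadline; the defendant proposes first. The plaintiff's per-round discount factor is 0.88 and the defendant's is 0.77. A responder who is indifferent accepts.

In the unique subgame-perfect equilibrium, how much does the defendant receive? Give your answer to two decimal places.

37.22

Let x be the defendant's share when the defendant proposes and y be the plaintiff's share when the plaintiff proposes.
The plaintiff accepts iff offered ≥ 0.88·y, so x = 100 − 0.88y. Symmetrically y = 100 − 0.77x.
Substituting: x = 100 − 0.88(100 − 0.77x), giving x(1 − 0.77·0.88) = 100(1 − 0.88).
So x = 100 × 0.12 / 0.3224 ≈ 37.2208, and the plaintiff receives 100 − x ≈ 62.7792.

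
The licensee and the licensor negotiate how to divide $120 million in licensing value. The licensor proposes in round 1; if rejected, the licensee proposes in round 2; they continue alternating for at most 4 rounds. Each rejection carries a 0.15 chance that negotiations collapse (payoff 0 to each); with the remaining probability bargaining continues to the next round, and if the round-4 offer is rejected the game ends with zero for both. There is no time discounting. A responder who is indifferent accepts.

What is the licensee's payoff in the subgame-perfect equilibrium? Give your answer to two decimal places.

89.00

Round 4 (the licensee proposes): the licensor will accept anything ≥ 0, so the licensee offers 0 and keeps 120.
Round 3 (the licensor proposes): rejecting gives the licensee an expected 0.85 × 120 = 102; the licensor offers that and keeps 18.
Round 2 (the licensee proposes): rejecting gives the licensor an expected 0.85 × 18 = 15.3; the licensee offers that and keeps 104.7.
Round 1 (the licensor proposes): rejecting gives the licensee an expected 0.85 × 104.7 = 88.995, so the licensor offers 88.995, keeping 31.005.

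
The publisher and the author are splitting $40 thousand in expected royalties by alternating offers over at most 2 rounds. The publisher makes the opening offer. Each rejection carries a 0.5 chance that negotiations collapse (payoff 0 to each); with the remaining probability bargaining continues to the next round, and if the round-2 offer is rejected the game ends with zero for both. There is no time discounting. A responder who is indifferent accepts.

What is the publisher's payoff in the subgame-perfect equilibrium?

Round 2 (the author proposes): rejection yields 0 for the publisher; the author offers 0 and keeps 40.
Round 1 (the publisher proposes): rejecting gives the author an expected 0.5 × 40 = 20, so the publisher offers 20, keeping 20.

20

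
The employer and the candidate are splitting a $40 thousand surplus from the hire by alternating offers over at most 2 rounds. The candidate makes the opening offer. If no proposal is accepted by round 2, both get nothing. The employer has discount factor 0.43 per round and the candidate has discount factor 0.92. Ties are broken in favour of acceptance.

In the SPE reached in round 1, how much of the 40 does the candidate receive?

22.8

Round 2 (the employer proposes): rejection yields 0 for the candidate; the employer offers 0 and keeps 40.
Round 1 (the candidate proposes): the employer can get 40 next round, worth 0.43 × 40 = 17.2 now; the candidate offers that and keeps 22.8.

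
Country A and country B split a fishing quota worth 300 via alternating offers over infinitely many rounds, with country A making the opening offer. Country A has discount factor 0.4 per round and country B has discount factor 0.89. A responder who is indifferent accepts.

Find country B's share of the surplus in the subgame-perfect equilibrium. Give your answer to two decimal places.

When country A proposes, country B accepts any offer worth at least 0.89 times what country B would get by proposing next round; and vice versa.
This gives x = 300 − 0.89y and y = 300 − 0.4x, where x and y are each side's share when it proposes.
Hence (1 − 0.89·0.4)x = 300(1 − 0.89), i.e. 0.644·x = 33.
x ≈ 51.2422; country B's share is 300 − x ≈ 248.7578.

248.76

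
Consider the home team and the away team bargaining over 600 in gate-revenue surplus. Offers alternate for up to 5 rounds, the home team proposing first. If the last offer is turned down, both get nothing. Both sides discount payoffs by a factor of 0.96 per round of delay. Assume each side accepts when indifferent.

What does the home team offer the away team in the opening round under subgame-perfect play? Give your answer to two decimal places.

44.27

Round 5 (the home team proposes): the away team will accept anything ≥ 0, so the home team offers 0 and keeps 600.
Round 4 (the away team proposes): the home team can get 600 next round, worth 0.96 × 600 = 576 now, so the away team offers 576, keeping 24.
Round 3 (the home team proposes): the away team can get 24 next round, worth 0.96 × 24 = 23.04 now. The home team offers 23.04 and keeps 600 − 23.04 = 576.96.
Round 2 (the away team proposes): the home team can get 576.96 next round, worth 0.96 × 576.96 = 553.8816 now. The away team offers 553.8816 and keeps 600 − 553.8816 = 46.1184.
Round 1 (the home team proposes): the away team can get 46.1184 next round, worth 0.96 × 46.1184 = 44.273664 now, so the home team offers 44.273664, keeping 555.726336.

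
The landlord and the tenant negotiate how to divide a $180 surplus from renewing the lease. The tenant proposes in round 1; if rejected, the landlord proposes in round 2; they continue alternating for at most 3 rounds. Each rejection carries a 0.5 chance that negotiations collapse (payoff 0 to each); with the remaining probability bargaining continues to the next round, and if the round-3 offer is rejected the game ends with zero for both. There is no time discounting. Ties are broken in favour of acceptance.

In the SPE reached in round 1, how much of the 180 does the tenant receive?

135

Round 3 (the tenant proposes): the landlord will accept anything ≥ 0, so the tenant offers 0 and keeps 180.
Round 2 (the landlord proposes): rejecting gives the tenant an expected 0.5 × 180 = 90. The landlord offers 90 and keeps 180 − 90 = 90.
Round 1 (the tenant proposes): rejecting gives the landlord an expected 0.5 × 90 = 45. The tenant offers 45 and keeps 180 − 45 = 135.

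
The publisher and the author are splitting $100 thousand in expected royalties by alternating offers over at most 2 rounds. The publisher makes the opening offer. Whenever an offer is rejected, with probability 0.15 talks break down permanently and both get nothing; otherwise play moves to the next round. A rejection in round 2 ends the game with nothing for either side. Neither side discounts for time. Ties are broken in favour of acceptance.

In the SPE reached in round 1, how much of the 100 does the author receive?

85

Round 2 (the author proposes): rejection yields 0 for the publisher; the author offers 0 and keeps 100.
Round 1 (the publisher proposes): rejecting gives the author an expected 0.85 × 100 = 85; the publisher offers that and keeps 15.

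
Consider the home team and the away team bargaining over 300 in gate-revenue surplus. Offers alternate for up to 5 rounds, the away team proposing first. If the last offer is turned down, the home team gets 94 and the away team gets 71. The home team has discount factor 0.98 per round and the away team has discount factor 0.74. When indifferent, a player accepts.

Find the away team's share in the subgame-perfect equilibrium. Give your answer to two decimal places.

By backward induction:
Round 5 (the away team proposes): the home team gets 94 if talks fail, so the away team offers 94 and keeps 206.
Round 4 (the home team proposes): the away team can get 206 next round, worth 0.74 × 206 = 152.44 now, so the home team offers 152.44, keeping 147.56.
Round 3 (the away team proposes): the home team can get 147.56 next round, worth 0.98 × 147.56 = 144.6088 now. The away team offers 144.6088 and keeps 300 − 144.6088 = 155.3912.
Round 2 (the home team proposes): the away team can get 155.3912 next round, worth 0.74 × 155.3912 = 114.989488 now, so the home team offers 114.989488, keeping 185.010512.
Round 1 (the away team proposes): the home team can get 185.010512 next round, worth 0.98 × 185.010512 = 181.31030176 now; the away team offers that and keeps 118.68969824.

118.69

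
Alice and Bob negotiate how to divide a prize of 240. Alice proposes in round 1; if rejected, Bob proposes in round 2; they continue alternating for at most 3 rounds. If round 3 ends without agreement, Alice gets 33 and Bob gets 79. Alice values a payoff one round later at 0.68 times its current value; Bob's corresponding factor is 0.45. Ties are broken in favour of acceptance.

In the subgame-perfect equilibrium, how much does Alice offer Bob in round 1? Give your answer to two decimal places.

58.73

Round 3 (Alice proposes): Bob gets 79 if talks fail, so Alice offers 79 and keeps 161.
Round 2 (Bob proposes): Alice can get 161 next round, worth 0.68 × 161 = 109.48 now. Bob offers 109.48 and keeps 240 − 109.48 = 130.52.
Round 1 (Alice proposes): Bob can get 130.52 next round, worth 0.45 × 130.52 = 58.734 now. Alice offers 58.734 and keeps 240 − 58.734 = 181.266.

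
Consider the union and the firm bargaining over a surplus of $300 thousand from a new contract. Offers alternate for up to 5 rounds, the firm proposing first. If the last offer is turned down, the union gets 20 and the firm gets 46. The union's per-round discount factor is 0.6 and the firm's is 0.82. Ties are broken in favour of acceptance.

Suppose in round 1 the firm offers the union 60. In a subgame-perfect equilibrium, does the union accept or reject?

Round 5 (the firm proposes): the union gets 20 if talks fail, so the firm offers 20 and keeps 280.
Round 4 (the union proposes): the firm can get 280 next round, worth 0.82 × 280 = 229.6 now. The union offers 229.6 and keeps 300 − 229.6 = 70.4.
Round 3 (the firm proposes): the union can get 70.4 next round, worth 0.6 × 70.4 = 42.24 now. The firm offers 42.24 and keeps 300 − 42.24 = 257.76.
Round 2 (the union proposes): the firm can get 257.76 next round, worth 0.82 × 257.76 = 211.3632 now; the union offers that and keeps 88.6368.
So by rejecting in round 1, the union gets 88.6368 next round, worth 0.6 × 88.6368 = 53.18208 now.
Offer 60 ≥ 53.18208, so the union accepts.

Accept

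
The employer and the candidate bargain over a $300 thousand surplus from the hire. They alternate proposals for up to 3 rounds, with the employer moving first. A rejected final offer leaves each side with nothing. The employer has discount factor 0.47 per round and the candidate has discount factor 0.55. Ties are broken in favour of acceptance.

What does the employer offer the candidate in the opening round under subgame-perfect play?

Round 3 (the employer proposes): the candidate will accept anything ≥ 0, so the employer offers 0 and keeps 300.
Round 2 (the candidate proposes): the employer can get 300 next round, worth 0.47 × 300 = 141 now. The candidate offers 141 and keeps 300 − 141 = 159.
Round 1 (the employer proposes): the candidate can get 159 next round, worth 0.55 × 159 = 87.45 now, so the employer offers 87.45, keeping 212.55.

87.45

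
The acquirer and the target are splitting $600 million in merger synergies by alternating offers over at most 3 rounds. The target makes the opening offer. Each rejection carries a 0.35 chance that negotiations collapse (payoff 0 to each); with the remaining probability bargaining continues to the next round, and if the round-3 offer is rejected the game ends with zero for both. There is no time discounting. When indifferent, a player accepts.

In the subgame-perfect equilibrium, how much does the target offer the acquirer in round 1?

136.5

By backward induction:
Round 3 (the target proposes): the acquirer will accept anything ≥ 0, so the target offers 0 and keeps 600.
Round 2 (the acquirer proposes): rejecting gives the target an expected 0.65 × 600 = 390. The acquirer offers 390 and keeps 600 − 390 = 210.
Round 1 (the target proposes): rejecting gives the acquirer an expected 0.65 × 210 = 136.5, so the target offers 136.5, keeping 463.5.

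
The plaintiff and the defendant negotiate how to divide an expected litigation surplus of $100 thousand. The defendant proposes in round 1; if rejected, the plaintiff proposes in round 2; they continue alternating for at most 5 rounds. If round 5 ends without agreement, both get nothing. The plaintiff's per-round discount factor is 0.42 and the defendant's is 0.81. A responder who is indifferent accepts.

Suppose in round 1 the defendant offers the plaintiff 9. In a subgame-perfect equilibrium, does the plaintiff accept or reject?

Work out the plaintiff's continuation value if the offer is rejected.
Round 5 (the defendant proposes): the plaintiff will accept anything ≥ 0, so the defendant offers 0 and keeps 100.
Round 4 (the plaintiff proposes): the defendant can get 100 next round, worth 0.81 × 100 = 81 now. The plaintiff offers 81 and keeps 100 − 81 = 19.
Round 3 (the defendant proposes): the plaintiff can get 19 next round, worth 0.42 × 19 = 7.98 now; the defendant offers that and keeps 92.02.
Round 2 (the plaintiff proposes): the defendant can get 92.02 next round, worth 0.81 × 92.02 = 74.5362 now, so the plaintiff offers 74.5362, keeping 25.4638.
So by rejecting in round 1, the plaintiff gets 25.4638 next round, worth 0.42 × 25.4638 = 10.694796 now.
Offer 9 < 10.694796, so the plaintiff rejects.

Reject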